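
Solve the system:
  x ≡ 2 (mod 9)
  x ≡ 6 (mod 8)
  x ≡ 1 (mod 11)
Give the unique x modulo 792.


Moduli 9, 8, 11 are pairwise coprime; by CRT there is a unique solution modulo M = 9 · 8 · 11 = 792.
Solve pairwise, accumulating the modulus:
  Start with x ≡ 2 (mod 9).
  Combine with x ≡ 6 (mod 8): since gcd(9, 8) = 1, we get a unique residue mod 72.
    Write x = 2 + 9·t and substitute into x ≡ 6 (mod 8): 9·t ≡ 6 − 2 = 4 (mod 8).
    Reduce coefficients mod 8: 1·t ≡ 4 (mod 8).
    So t ≡ 4 (mod 8).
    Then x = 2 + 9·4 = 38, valid modulo lcm(9, 8) = 72: x ≡ 38 (mod 72).
  Combine with x ≡ 1 (mod 11): since gcd(72, 11) = 1, we get a unique residue mod 792.
    Write x = 38 + 72·t and substitute into x ≡ 1 (mod 11): 72·t ≡ 1 − 38 = -37 (mod 11).
    Reduce coefficients mod 11: 6·t ≡ 7 (mod 11).
    The inverse of 6 mod 11 is 2 (since 6·2 = 12 = 1·11 + 1), so t ≡ 2·7 = 14 ≡ 3 (mod 11).
    Then x = 38 + 72·3 = 254, valid modulo lcm(72, 11) = 792: x ≡ 254 (mod 792).
Verify: 254 mod 9 = 2 ✓, 254 mod 8 = 6 ✓, 254 mod 11 = 1 ✓.

x ≡ 254 (mod 792).


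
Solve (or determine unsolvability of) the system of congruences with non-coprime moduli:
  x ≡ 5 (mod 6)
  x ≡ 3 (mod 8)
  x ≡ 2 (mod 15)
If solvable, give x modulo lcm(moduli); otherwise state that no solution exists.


Moduli 6, 8, 15 are not pairwise coprime, so CRT works modulo lcm(m_i) when all pairwise compatibility conditions hold.
Pairwise compatibility: gcd(m_i, m_j) must divide a_i - a_j for every pair.
Merge one congruence at a time:
  Start: x ≡ 5 (mod 6).
  Combine with x ≡ 3 (mod 8): gcd(6, 8) = 2; 3 - 5 = -2, which IS divisible by 2, so compatible.
    Write x = 5 + 6·t and substitute into x ≡ 3 (mod 8): 6·t ≡ 3 − 5 = -2 (mod 8).
    Divide the congruence (and modulus) by g = 2: 3·t ≡ -1 (mod 4).
    Reduce coefficients mod 4: 3·t ≡ 3 (mod 4).
    The inverse of 3 mod 4 is 3 (since 3·3 = 9 = 2·4 + 1), so t ≡ 3·3 = 9 ≡ 1 (mod 4).
    Then x = 5 + 6·1 = 11, valid modulo lcm(6, 8) = 24: x ≡ 11 (mod 24).
  Combine with x ≡ 2 (mod 15): gcd(24, 15) = 3; 2 - 11 = -9, which IS divisible by 3, so compatible.
    Write x = 11 + 24·t and substitute into x ≡ 2 (mod 15): 24·t ≡ 2 − 11 = -9 (mod 15).
    Divide the congruence (and modulus) by g = 3: 8·t ≡ -3 (mod 5).
    Reduce coefficients mod 5: 3·t ≡ 2 (mod 5).
    The inverse of 3 mod 5 is 2 (since 3·2 = 6 = 1·5 + 1), so t ≡ 2·2 = 4 ≡ 4 (mod 5).
    Then x = 11 + 24·4 = 107, valid modulo lcm(24, 15) = 120: x ≡ 107 (mod 120).
Verify: 107 mod 6 = 5, 107 mod 8 = 3, 107 mod 15 = 2.

x ≡ 107 (mod 120).


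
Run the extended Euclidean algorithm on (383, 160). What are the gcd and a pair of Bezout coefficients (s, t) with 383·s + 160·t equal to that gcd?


Euclidean algorithm on (383, 160) — divide until remainder is 0:
  383 = 2 · 160 + 63
  160 = 2 · 63 + 34
  63 = 1 · 34 + 29
  34 = 1 · 29 + 5
  29 = 5 · 5 + 4
  5 = 1 · 4 + 1
  4 = 4 · 1 + 0
gcd(383, 160) = 1.
Track Bezout coefficients alongside the remainders: start with r₀ = 383 = a·1 + b·0 (s = 1, t = 0) and r₁ = 160 = a·0 + b·1 (s = 0, t = 1); each new remainder r_{k+1} = r_{k-1} − q_k·r_k inherits s_{k+1} = s_{k-1} − q_k·s_k, t_{k+1} = t_{k-1} − q_k·t_k, so r_k = a·s_k + b·t_k at every step:
  q = 2: r = 63, s = 1 − 2·0 = 1, t = 0 − 2·1 = -2  (check: 383·1 + 160·(-2) = 63)
  q = 2: r = 34, s = 0 − 2·1 = -2, t = 1 − 2·(-2) = 5  (check: 383·(-2) + 160·5 = 34)
  q = 1: r = 29, s = 1 − 1·(-2) = 3, t = -2 − 1·5 = -7  (check: 383·3 + 160·(-7) = 29)
  q = 1: r = 5, s = -2 − 1·3 = -5, t = 5 − 1·(-7) = 12  (check: 383·(-5) + 160·12 = 5)
  q = 5: r = 4, s = 3 − 5·(-5) = 28, t = -7 − 5·12 = -67  (check: 383·28 + 160·(-67) = 4)
  q = 1: r = 1, s = -5 − 1·28 = -33, t = 12 − 1·(-67) = 79  (check: 383·(-33) + 160·79 = 1)
The row with r = 1 (the gcd) gives the Bezout coefficients s = -33, t = 79.
Result: 383 · (-33) + 160 · (79) = 1.

gcd(383, 160) = 1; s = -33, t = 79 (check: 383·(-33) + 160·79 = 1).


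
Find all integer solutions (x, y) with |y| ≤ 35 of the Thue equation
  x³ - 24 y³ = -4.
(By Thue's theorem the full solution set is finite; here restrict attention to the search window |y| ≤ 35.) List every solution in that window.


The equation is x³ - 24y³ = -4. For fixed y, x³ = 24·y³ − 4, so a solution requires the RHS to be a perfect cube.
Strategy: iterate y from -35 to 35, compute RHS = 24·y³ − 4, and check whether it is a (positive or negative) perfect cube.
Check small values of y:
  y = 0: RHS = -4 is not a perfect cube.
  y = 1: RHS = 20 is not a perfect cube.
  y = -1: RHS = -28 is not a perfect cube.
  y = 2: RHS = 188 is not a perfect cube.
  y = -2: RHS = -196 is not a perfect cube.
  y = 3: RHS = 644 is not a perfect cube.
  y = -3: RHS = -652 is not a perfect cube.
Continuing the search up to |y| = 35 finds no solutions either.
No (x, y) in the scanned range satisfies the equation.

No integer solutions with |y| ≤ 35.


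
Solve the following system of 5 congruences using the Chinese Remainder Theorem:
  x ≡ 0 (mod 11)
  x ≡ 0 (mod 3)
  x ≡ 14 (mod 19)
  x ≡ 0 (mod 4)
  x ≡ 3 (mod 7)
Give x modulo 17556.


Product of moduli M = 11 · 3 · 19 · 4 · 7 = 17556.
Merge one congruence at a time:
  Start: x ≡ 0 (mod 11).
  Combine with x ≡ 0 (mod 3); new modulus lcm = 33.
    Write x = 0 + 11·t and substitute into x ≡ 0 (mod 3): 11·t ≡ 0 − 0 = 0 (mod 3).
    Reduce coefficients mod 3: 2·t ≡ 0 (mod 3).
    The inverse of 2 mod 3 is 2 (since 2·2 = 4 = 1·3 + 1), so t ≡ 2·0 = 0 ≡ 0 (mod 3).
    Then x = 0 + 11·0 = 0, valid modulo lcm(11, 3) = 33: x ≡ 0 (mod 33).
  Combine with x ≡ 14 (mod 19); new modulus lcm = 627.
    Write x = 0 + 33·t and substitute into x ≡ 14 (mod 19): 33·t ≡ 14 − 0 = 14 (mod 19).
    Reduce coefficients mod 19: 14·t ≡ 14 (mod 19).
    The inverse of 14 mod 19 is 15 (since 14·15 = 210 = 11·19 + 1), so t ≡ 15·14 = 210 ≡ 1 (mod 19).
    Then x = 0 + 33·1 = 33, valid modulo lcm(33, 19) = 627: x ≡ 33 (mod 627).
  Combine with x ≡ 0 (mod 4); new modulus lcm = 2508.
    Write x = 33 + 627·t and substitute into x ≡ 0 (mod 4): 627·t ≡ 0 − 33 = -33 (mod 4).
    Reduce coefficients mod 4: 3·t ≡ 3 (mod 4).
    The inverse of 3 mod 4 is 3 (since 3·3 = 9 = 2·4 + 1), so t ≡ 3·3 = 9 ≡ 1 (mod 4).
    Then x = 33 + 627·1 = 660, valid modulo lcm(627, 4) = 2508: x ≡ 660 (mod 2508).
  Combine with x ≡ 3 (mod 7); new modulus lcm = 17556.
    Write x = 660 + 2508·t and substitute into x ≡ 3 (mod 7): 2508·t ≡ 3 − 660 = -657 (mod 7).
    Reduce coefficients mod 7: 2·t ≡ 1 (mod 7).
    The inverse of 2 mod 7 is 4 (since 2·4 = 8 = 1·7 + 1), so t ≡ 4·1 = 4 ≡ 4 (mod 7).
    Then x = 660 + 2508·4 = 10692, valid modulo lcm(2508, 7) = 17556: x ≡ 10692 (mod 17556).
Verify against each original: 10692 mod 11 = 0, 10692 mod 3 = 0, 10692 mod 19 = 14, 10692 mod 4 = 0, 10692 mod 7 = 3.

x ≡ 10692 (mod 17556).


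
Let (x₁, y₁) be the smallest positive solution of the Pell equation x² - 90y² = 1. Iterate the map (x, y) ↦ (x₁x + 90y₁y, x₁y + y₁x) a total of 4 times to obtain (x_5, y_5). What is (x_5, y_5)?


Step 1: Find the fundamental solution (x₁, y₁) of x² - 90y² = 1.
  Expand √90 as a continued fraction. a₀ = ⌊√90⌋ = 9; iterate m_{k+1} = d_k·a_k − m_k, d_{k+1} = (90 − m_{k+1}²)/d_k, a_{k+1} = ⌊(a₀ + m_{k+1})/d_{k+1}⌋ (starting m₀ = 0, d₀ = 1), with convergents p_k = a_k·p_{k-1} + p_{k-2}, q_k = a_k·q_{k-1} + q_{k-2} (p₋₁ = 1, q₋₁ = 0):
  k = 0: a₀ = 9; p₀/q₀ = 9/1; p₀² − 90·q₀² = 81 − 90 = -9.
  k = 1: m = 9, d = 9, a = ⌊(9 + 9)/9⌋ = 2; p/q = (2·9 + 1)/(2·1 + 0) = 19/2; p² − 90·q² = 361 − 360 = 1.
  The first convergent with p² − 90·q² = 1 gives the fundamental solution (x₁, y₁) = (19, 2).
Step 2: Apply the recurrence (x_{n+1}, y_{n+1}) = (x₁x_n + 90y₁y_n, x₁y_n + y₁x_n) repeatedly.
  From (x_1, y_1) = (19, 2): x_2 = 19·19 + 90·2·2 = 721; y_2 = 19·2 + 2·19 = 76.
  From (x_2, y_2) = (721, 76): x_3 = 19·721 + 90·2·76 = 27379; y_3 = 19·76 + 2·721 = 2886.
  From (x_3, y_3) = (27379, 2886): x_4 = 19·27379 + 90·2·2886 = 1039681; y_4 = 19·2886 + 2·27379 = 109592.
  From (x_4, y_4) = (1039681, 109592): x_5 = 19·1039681 + 90·2·109592 = 39480499; y_5 = 19·109592 + 2·1039681 = 4161610.
Step 3: Verify x_5² - 90·y_5² = 1558709801289001 - 1558709801289000 = 1 (should be 1). ✓

(x_1, y_1) = (19, 2); (x_5, y_5) = (39480499, 4161610).


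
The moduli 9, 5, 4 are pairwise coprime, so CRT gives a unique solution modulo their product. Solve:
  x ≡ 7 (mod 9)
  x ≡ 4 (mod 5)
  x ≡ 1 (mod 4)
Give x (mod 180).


Moduli 9, 5, 4 are pairwise coprime; by CRT there is a unique solution modulo M = 9 · 5 · 4 = 180.
Solve pairwise, accumulating the modulus:
  Start with x ≡ 7 (mod 9).
  Combine with x ≡ 4 (mod 5): since gcd(9, 5) = 1, we get a unique residue mod 45.
    Write x = 7 + 9·t and substitute into x ≡ 4 (mod 5): 9·t ≡ 4 − 7 = -3 (mod 5).
    Reduce coefficients mod 5: 4·t ≡ 2 (mod 5).
    The inverse of 4 mod 5 is 4 (since 4·4 = 16 = 3·5 + 1), so t ≡ 4·2 = 8 ≡ 3 (mod 5).
    Then x = 7 + 9·3 = 34, valid modulo lcm(9, 5) = 45: x ≡ 34 (mod 45).
  Combine with x ≡ 1 (mod 4): since gcd(45, 4) = 1, we get a unique residue mod 180.
    Write x = 34 + 45·t and substitute into x ≡ 1 (mod 4): 45·t ≡ 1 − 34 = -33 (mod 4).
    Reduce coefficients mod 4: 1·t ≡ 3 (mod 4).
    So t ≡ 3 (mod 4).
    Then x = 34 + 45·3 = 169, valid modulo lcm(45, 4) = 180: x ≡ 169 (mod 180).
Verify: 169 mod 9 = 7 ✓, 169 mod 5 = 4 ✓, 169 mod 4 = 1 ✓.

x ≡ 169 (mod 180).


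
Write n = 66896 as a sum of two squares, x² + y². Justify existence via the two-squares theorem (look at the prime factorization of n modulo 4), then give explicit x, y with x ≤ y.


Step 1: Factor n = 66896 = 2^4 · 37 · 113.
Step 2: Check the mod-4 condition on each prime factor: 2 = 2 (special); 37 ≡ 1 (mod 4), exponent 1; 113 ≡ 1 (mod 4), exponent 1.
All primes ≡ 3 (mod 4) appear to even exponent (or don't appear), so by the two-squares theorem n IS expressible as a sum of two squares.
Step 3: Build a representation. Group n = k² · m with k = 4 and m = 37 · 113 = 4181 (a product of primes ≡ 1 (mod 4)); a representation of m scales to one of n via (k·x)² + (k·y)² = k²(x² + y²). Each prime p ≡ 1 (mod 4) is itself a sum of two squares; find a² by testing p − a² for a perfect square:
  37: 37 − 1² = 36 = 6² ⇒ 37 = 1² + 6².
  113: 113 − 1² = 112, 113 − 2² = 109, 113 − 3² = 104, 113 − 4² = 97, 113 − 5² = 88, 113 − 6² = 77, 113 − 7² = 64 = 8² ⇒ 113 = 7² + 8².
  Combine using the Brahmagupta–Fibonacci identity (a² + b²)(c² + d²) = (ac − bd)² + (ad + bc)² = (ac + bd)² + (ad − bc)²:
  37 · 113 = 4181: from (1² + 6²)(7² + 8²), take (1·7 − 6·8, 1·8 + 6·7) = (7 − 48, 8 + 42) = (-41, 50); dropping signs (only squares matter) gives (41, 50); check 41² + 50² = 1681 + 2500 = 4181 ✓.
  Scale by k = 4: (4·41, 4·50) = (164, 200).
Step 4: Order so x ≤ y and verify: 164² + 200² = 26896 + 40000 = 66896 = n. ✓

n = 66896 = 164² + 200² (one valid representation with x ≤ y).


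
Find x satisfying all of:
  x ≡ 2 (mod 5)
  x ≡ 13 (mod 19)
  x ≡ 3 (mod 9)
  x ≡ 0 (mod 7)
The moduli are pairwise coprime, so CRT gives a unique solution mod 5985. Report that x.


Product of moduli M = 5 · 19 · 9 · 7 = 5985.
Merge one congruence at a time:
  Start: x ≡ 2 (mod 5).
  Combine with x ≡ 13 (mod 19); new modulus lcm = 95.
    Write x = 2 + 5·t and substitute into x ≡ 13 (mod 19): 5·t ≡ 13 − 2 = 11 (mod 19).
    The inverse of 5 mod 19 is 4 (since 5·4 = 20 = 1·19 + 1), so t ≡ 4·11 = 44 ≡ 6 (mod 19).
    Then x = 2 + 5·6 = 32, valid modulo lcm(5, 19) = 95: x ≡ 32 (mod 95).
  Combine with x ≡ 3 (mod 9); new modulus lcm = 855.
    Write x = 32 + 95·t and substitute into x ≡ 3 (mod 9): 95·t ≡ 3 − 32 = -29 (mod 9).
    Reduce coefficients mod 9: 5·t ≡ 7 (mod 9).
    The inverse of 5 mod 9 is 2 (since 5·2 = 10 = 1·9 + 1), so t ≡ 2·7 = 14 ≡ 5 (mod 9).
    Then x = 32 + 95·5 = 507, valid modulo lcm(95, 9) = 855: x ≡ 507 (mod 855).
  Combine with x ≡ 0 (mod 7); new modulus lcm = 5985.
    Write x = 507 + 855·t and substitute into x ≡ 0 (mod 7): 855·t ≡ 0 − 507 = -507 (mod 7).
    Reduce coefficients mod 7: 1·t ≡ 4 (mod 7).
    So t ≡ 4 (mod 7).
    Then x = 507 + 855·4 = 3927, valid modulo lcm(855, 7) = 5985: x ≡ 3927 (mod 5985).
Verify against each original: 3927 mod 5 = 2, 3927 mod 19 = 13, 3927 mod 9 = 3, 3927 mod 7 = 0.

x ≡ 3927 (mod 5985).


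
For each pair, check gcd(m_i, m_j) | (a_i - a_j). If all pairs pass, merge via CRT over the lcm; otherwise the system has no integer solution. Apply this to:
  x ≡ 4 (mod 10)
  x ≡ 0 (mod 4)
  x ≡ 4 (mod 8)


Moduli 10, 4, 8 are not pairwise coprime, so CRT works modulo lcm(m_i) when all pairwise compatibility conditions hold.
Pairwise compatibility: gcd(m_i, m_j) must divide a_i - a_j for every pair.
Merge one congruence at a time:
  Start: x ≡ 4 (mod 10).
  Combine with x ≡ 0 (mod 4): gcd(10, 4) = 2; 0 - 4 = -4, which IS divisible by 2, so compatible.
    Write x = 4 + 10·t and substitute into x ≡ 0 (mod 4): 10·t ≡ 0 − 4 = -4 (mod 4).
    Divide the congruence (and modulus) by g = 2: 5·t ≡ -2 (mod 2).
    Reduce coefficients mod 2: 1·t ≡ 0 (mod 2).
    So t ≡ 0 (mod 2).
    Then x = 4 + 10·0 = 4, valid modulo lcm(10, 4) = 20: x ≡ 4 (mod 20).
  Combine with x ≡ 4 (mod 8): gcd(20, 8) = 4; 4 - 4 = 0, which IS divisible by 4, so compatible.
    Write x = 4 + 20·t and substitute into x ≡ 4 (mod 8): 20·t ≡ 4 − 4 = 0 (mod 8).
    Divide the congruence (and modulus) by g = 4: 5·t ≡ 0 (mod 2).
    Reduce coefficients mod 2: 1·t ≡ 0 (mod 2).
    So t ≡ 0 (mod 2).
    Then x = 4 + 20·0 = 4, valid modulo lcm(20, 8) = 40: x ≡ 4 (mod 40).
Verify: 4 mod 10 = 4, 4 mod 4 = 0, 4 mod 8 = 4.

x ≡ 4 (mod 40).


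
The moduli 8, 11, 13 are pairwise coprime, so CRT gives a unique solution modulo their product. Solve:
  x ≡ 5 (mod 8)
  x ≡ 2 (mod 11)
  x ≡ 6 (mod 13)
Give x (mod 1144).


Moduli 8, 11, 13 are pairwise coprime; by CRT there is a unique solution modulo M = 8 · 11 · 13 = 1144.
Solve pairwise, accumulating the modulus:
  Start with x ≡ 5 (mod 8).
  Combine with x ≡ 2 (mod 11): since gcd(8, 11) = 1, we get a unique residue mod 88.
    Write x = 5 + 8·t and substitute into x ≡ 2 (mod 11): 8·t ≡ 2 − 5 = -3 (mod 11).
    Reduce coefficients mod 11: 8·t ≡ 8 (mod 11).
    The inverse of 8 mod 11 is 7 (since 8·7 = 56 = 5·11 + 1), so t ≡ 7·8 = 56 ≡ 1 (mod 11).
    Then x = 5 + 8·1 = 13, valid modulo lcm(8, 11) = 88: x ≡ 13 (mod 88).
  Combine with x ≡ 6 (mod 13): since gcd(88, 13) = 1, we get a unique residue mod 1144.
    Write x = 13 + 88·t and substitute into x ≡ 6 (mod 13): 88·t ≡ 6 − 13 = -7 (mod 13).
    Reduce coefficients mod 13: 10·t ≡ 6 (mod 13).
    The inverse of 10 mod 13 is 4 (since 10·4 = 40 = 3·13 + 1), so t ≡ 4·6 = 24 ≡ 11 (mod 13).
    Then x = 13 + 88·11 = 981, valid modulo lcm(88, 13) = 1144: x ≡ 981 (mod 1144).
Verify: 981 mod 8 = 5 ✓, 981 mod 11 = 2 ✓, 981 mod 13 = 6 ✓.

x ≡ 981 (mod 1144).


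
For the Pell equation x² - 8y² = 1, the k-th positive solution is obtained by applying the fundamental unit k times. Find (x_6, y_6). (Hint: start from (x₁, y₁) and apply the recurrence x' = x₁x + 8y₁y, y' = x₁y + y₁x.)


Step 1: Find the fundamental solution (x₁, y₁) of x² - 8y² = 1.
  Expand √8 as a continued fraction. a₀ = ⌊√8⌋ = 2; iterate m_{k+1} = d_k·a_k − m_k, d_{k+1} = (8 − m_{k+1}²)/d_k, a_{k+1} = ⌊(a₀ + m_{k+1})/d_{k+1}⌋ (starting m₀ = 0, d₀ = 1), with convergents p_k = a_k·p_{k-1} + p_{k-2}, q_k = a_k·q_{k-1} + q_{k-2} (p₋₁ = 1, q₋₁ = 0):
  k = 0: a₀ = 2; p₀/q₀ = 2/1; p₀² − 8·q₀² = 4 − 8 = -4.
  k = 1: m = 2, d = 4, a = ⌊(2 + 2)/4⌋ = 1; p/q = (1·2 + 1)/(1·1 + 0) = 3/1; p² − 8·q² = 9 − 8 = 1.
  The first convergent with p² − 8·q² = 1 gives the fundamental solution (x₁, y₁) = (3, 1).
Step 2: Apply the recurrence (x_{n+1}, y_{n+1}) = (x₁x_n + 8y₁y_n, x₁y_n + y₁x_n) repeatedly.
  From (x_1, y_1) = (3, 1): x_2 = 3·3 + 8·1·1 = 17; y_2 = 3·1 + 1·3 = 6.
  From (x_2, y_2) = (17, 6): x_3 = 3·17 + 8·1·6 = 99; y_3 = 3·6 + 1·17 = 35.
  From (x_3, y_3) = (99, 35): x_4 = 3·99 + 8·1·35 = 577; y_4 = 3·35 + 1·99 = 204.
  From (x_4, y_4) = (577, 204): x_5 = 3·577 + 8·1·204 = 3363; y_5 = 3·204 + 1·577 = 1189.
  From (x_5, y_5) = (3363, 1189): x_6 = 3·3363 + 8·1·1189 = 19601; y_6 = 3·1189 + 1·3363 = 6930.
Step 3: Verify x_6² - 8·y_6² = 384199201 - 384199200 = 1 (should be 1). ✓

(x_1, y_1) = (3, 1); (x_6, y_6) = (19601, 6930).


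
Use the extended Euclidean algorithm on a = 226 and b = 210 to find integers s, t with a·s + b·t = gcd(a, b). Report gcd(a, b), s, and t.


Euclidean algorithm on (226, 210) — divide until remainder is 0:
  226 = 1 · 210 + 16
  210 = 13 · 16 + 2
  16 = 8 · 2 + 0
gcd(226, 210) = 2.
Track Bezout coefficients alongside the remainders: start with r₀ = 226 = a·1 + b·0 (s = 1, t = 0) and r₁ = 210 = a·0 + b·1 (s = 0, t = 1); each new remainder r_{k+1} = r_{k-1} − q_k·r_k inherits s_{k+1} = s_{k-1} − q_k·s_k, t_{k+1} = t_{k-1} − q_k·t_k, so r_k = a·s_k + b·t_k at every step:
  q = 1: r = 16, s = 1 − 1·0 = 1, t = 0 − 1·1 = -1  (check: 226·1 + 210·(-1) = 16)
  q = 13: r = 2, s = 0 − 13·1 = -13, t = 1 − 13·(-1) = 14  (check: 226·(-13) + 210·14 = 2)
The row with r = 2 (the gcd) gives the Bezout coefficients s = -13, t = 14.
Result: 226 · (-13) + 210 · (14) = 2.

gcd(226, 210) = 2; s = -13, t = 14 (check: 226·(-13) + 210·14 = 2).


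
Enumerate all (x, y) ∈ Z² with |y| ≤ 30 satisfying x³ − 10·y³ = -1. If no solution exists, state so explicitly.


The equation is x³ - 10y³ = -1. For fixed y, x³ = 10·y³ − 1, so a solution requires the RHS to be a perfect cube.
Strategy: iterate y from -30 to 30, compute RHS = 10·y³ − 1, and check whether it is a (positive or negative) perfect cube.
Check small values of y:
  y = 0: RHS = -1 = (-1)³ ⇒ x = -1 works.
  y = 1: RHS = 9 is not a perfect cube.
  y = -1: RHS = -11 is not a perfect cube.
  y = 2: RHS = 79 is not a perfect cube.
  y = -2: RHS = -81 is not a perfect cube.
  y = 3: RHS = 269 is not a perfect cube.
  y = -3: RHS = -271 is not a perfect cube.
Continuing the search up to |y| = 30 finds no further solutions beyond those listed.
Collected solutions: (-1, 0).

Solutions (with |y| ≤ 30): (-1, 0).


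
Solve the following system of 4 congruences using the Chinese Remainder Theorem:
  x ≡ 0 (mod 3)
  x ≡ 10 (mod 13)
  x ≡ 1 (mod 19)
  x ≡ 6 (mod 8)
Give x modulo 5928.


Product of moduli M = 3 · 13 · 19 · 8 = 5928.
Merge one congruence at a time:
  Start: x ≡ 0 (mod 3).
  Combine with x ≡ 10 (mod 13); new modulus lcm = 39.
    Write x = 0 + 3·t and substitute into x ≡ 10 (mod 13): 3·t ≡ 10 − 0 = 10 (mod 13).
    The inverse of 3 mod 13 is 9 (since 3·9 = 27 = 2·13 + 1), so t ≡ 9·10 = 90 ≡ 12 (mod 13).
    Then x = 0 + 3·12 = 36, valid modulo lcm(3, 13) = 39: x ≡ 36 (mod 39).
  Combine with x ≡ 1 (mod 19); new modulus lcm = 741.
    Write x = 36 + 39·t and substitute into x ≡ 1 (mod 19): 39·t ≡ 1 − 36 = -35 (mod 19).
    Reduce coefficients mod 19: 1·t ≡ 3 (mod 19).
    So t ≡ 3 (mod 19).
    Then x = 36 + 39·3 = 153, valid modulo lcm(39, 19) = 741: x ≡ 153 (mod 741).
  Combine with x ≡ 6 (mod 8); new modulus lcm = 5928.
    Write x = 153 + 741·t and substitute into x ≡ 6 (mod 8): 741·t ≡ 6 − 153 = -147 (mod 8).
    Reduce coefficients mod 8: 5·t ≡ 5 (mod 8).
    The inverse of 5 mod 8 is 5 (since 5·5 = 25 = 3·8 + 1), so t ≡ 5·5 = 25 ≡ 1 (mod 8).
    Then x = 153 + 741·1 = 894, valid modulo lcm(741, 8) = 5928: x ≡ 894 (mod 5928).
Verify against each original: 894 mod 3 = 0, 894 mod 13 = 10, 894 mod 19 = 1, 894 mod 8 = 6.

x ≡ 894 (mod 5928).


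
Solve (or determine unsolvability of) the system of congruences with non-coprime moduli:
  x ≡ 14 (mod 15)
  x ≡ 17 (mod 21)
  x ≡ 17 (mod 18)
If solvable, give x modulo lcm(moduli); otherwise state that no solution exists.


Moduli 15, 21, 18 are not pairwise coprime, so CRT works modulo lcm(m_i) when all pairwise compatibility conditions hold.
Pairwise compatibility: gcd(m_i, m_j) must divide a_i - a_j for every pair.
Merge one congruence at a time:
  Start: x ≡ 14 (mod 15).
  Combine with x ≡ 17 (mod 21): gcd(15, 21) = 3; 17 - 14 = 3, which IS divisible by 3, so compatible.
    Write x = 14 + 15·t and substitute into x ≡ 17 (mod 21): 15·t ≡ 17 − 14 = 3 (mod 21).
    Divide the congruence (and modulus) by g = 3: 5·t ≡ 1 (mod 7).
    The inverse of 5 mod 7 is 3 (since 5·3 = 15 = 2·7 + 1), so t ≡ 3·1 = 3 ≡ 3 (mod 7).
    Then x = 14 + 15·3 = 59, valid modulo lcm(15, 21) = 105: x ≡ 59 (mod 105).
  Combine with x ≡ 17 (mod 18): gcd(105, 18) = 3; 17 - 59 = -42, which IS divisible by 3, so compatible.
    Write x = 59 + 105·t and substitute into x ≡ 17 (mod 18): 105·t ≡ 17 − 59 = -42 (mod 18).
    Divide the congruence (and modulus) by g = 3: 35·t ≡ -14 (mod 6).
    Reduce coefficients mod 6: 5·t ≡ 4 (mod 6).
    The inverse of 5 mod 6 is 5 (since 5·5 = 25 = 4·6 + 1), so t ≡ 5·4 = 20 ≡ 2 (mod 6).
    Then x = 59 + 105·2 = 269, valid modulo lcm(105, 18) = 630: x ≡ 269 (mod 630).
Verify: 269 mod 15 = 14, 269 mod 21 = 17, 269 mod 18 = 17.

x ≡ 269 (mod 630).


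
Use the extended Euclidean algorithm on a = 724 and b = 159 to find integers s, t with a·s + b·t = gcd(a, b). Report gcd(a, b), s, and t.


Euclidean algorithm on (724, 159) — divide until remainder is 0:
  724 = 4 · 159 + 88
  159 = 1 · 88 + 71
  88 = 1 · 71 + 17
  71 = 4 · 17 + 3
  17 = 5 · 3 + 2
  3 = 1 · 2 + 1
  2 = 2 · 1 + 0
gcd(724, 159) = 1.
Track Bezout coefficients alongside the remainders: start with r₀ = 724 = a·1 + b·0 (s = 1, t = 0) and r₁ = 159 = a·0 + b·1 (s = 0, t = 1); each new remainder r_{k+1} = r_{k-1} − q_k·r_k inherits s_{k+1} = s_{k-1} − q_k·s_k, t_{k+1} = t_{k-1} − q_k·t_k, so r_k = a·s_k + b·t_k at every step:
  q = 4: r = 88, s = 1 − 4·0 = 1, t = 0 − 4·1 = -4  (check: 724·1 + 159·(-4) = 88)
  q = 1: r = 71, s = 0 − 1·1 = -1, t = 1 − 1·(-4) = 5  (check: 724·(-1) + 159·5 = 71)
  q = 1: r = 17, s = 1 − 1·(-1) = 2, t = -4 − 1·5 = -9  (check: 724·2 + 159·(-9) = 17)
  q = 4: r = 3, s = -1 − 4·2 = -9, t = 5 − 4·(-9) = 41  (check: 724·(-9) + 159·41 = 3)
  q = 5: r = 2, s = 2 − 5·(-9) = 47, t = -9 − 5·41 = -214  (check: 724·47 + 159·(-214) = 2)
  q = 1: r = 1, s = -9 − 1·47 = -56, t = 41 − 1·(-214) = 255  (check: 724·(-56) + 159·255 = 1)
The row with r = 1 (the gcd) gives the Bezout coefficients s = -56, t = 255.
Result: 724 · (-56) + 159 · (255) = 1.

gcd(724, 159) = 1; s = -56, t = 255 (check: 724·(-56) + 159·255 = 1).


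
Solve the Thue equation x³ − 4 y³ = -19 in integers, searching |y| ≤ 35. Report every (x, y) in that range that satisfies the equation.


The equation is x³ - 4y³ = -19. For fixed y, x³ = 4·y³ − 19, so a solution requires the RHS to be a perfect cube.
Strategy: iterate y from -35 to 35, compute RHS = 4·y³ − 19, and check whether it is a (positive or negative) perfect cube.
Check small values of y:
  y = 0: RHS = -19 is not a perfect cube.
  y = 1: RHS = -15 is not a perfect cube.
  y = -1: RHS = -23 is not a perfect cube.
  y = 2: RHS = 13 is not a perfect cube.
  y = -2: RHS = -51 is not a perfect cube.
  y = 3: RHS = 89 is not a perfect cube.
  y = -3: RHS = -127 is not a perfect cube.
Continuing the search up to |y| = 35 finds no solutions either.
No (x, y) in the scanned range satisfies the equation.

No integer solutions with |y| ≤ 35.


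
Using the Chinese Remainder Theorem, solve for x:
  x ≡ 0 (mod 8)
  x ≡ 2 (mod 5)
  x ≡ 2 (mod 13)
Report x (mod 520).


Moduli 8, 5, 13 are pairwise coprime; by CRT there is a unique solution modulo M = 8 · 5 · 13 = 520.
Solve pairwise, accumulating the modulus:
  Start with x ≡ 0 (mod 8).
  Combine with x ≡ 2 (mod 5): since gcd(8, 5) = 1, we get a unique residue mod 40.
    Write x = 0 + 8·t and substitute into x ≡ 2 (mod 5): 8·t ≡ 2 − 0 = 2 (mod 5).
    Reduce coefficients mod 5: 3·t ≡ 2 (mod 5).
    The inverse of 3 mod 5 is 2 (since 3·2 = 6 = 1·5 + 1), so t ≡ 2·2 = 4 ≡ 4 (mod 5).
    Then x = 0 + 8·4 = 32, valid modulo lcm(8, 5) = 40: x ≡ 32 (mod 40).
  Combine with x ≡ 2 (mod 13): since gcd(40, 13) = 1, we get a unique residue mod 520.
    Write x = 32 + 40·t and substitute into x ≡ 2 (mod 13): 40·t ≡ 2 − 32 = -30 (mod 13).
    Reduce coefficients mod 13: 1·t ≡ 9 (mod 13).
    So t ≡ 9 (mod 13).
    Then x = 32 + 40·9 = 392, valid modulo lcm(40, 13) = 520: x ≡ 392 (mod 520).
Verify: 392 mod 8 = 0 ✓, 392 mod 5 = 2 ✓, 392 mod 13 = 2 ✓.

x ≡ 392 (mod 520).


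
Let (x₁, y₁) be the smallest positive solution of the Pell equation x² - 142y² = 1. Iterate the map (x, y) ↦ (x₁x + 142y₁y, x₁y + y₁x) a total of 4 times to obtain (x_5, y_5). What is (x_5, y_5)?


Step 1: Find the fundamental solution (x₁, y₁) of x² - 142y² = 1.
  Expand √142 as a continued fraction. a₀ = ⌊√142⌋ = 11; iterate m_{k+1} = d_k·a_k − m_k, d_{k+1} = (142 − m_{k+1}²)/d_k, a_{k+1} = ⌊(a₀ + m_{k+1})/d_{k+1}⌋ (starting m₀ = 0, d₀ = 1), with convergents p_k = a_k·p_{k-1} + p_{k-2}, q_k = a_k·q_{k-1} + q_{k-2} (p₋₁ = 1, q₋₁ = 0):
  k = 0: a₀ = 11; p₀/q₀ = 11/1; p₀² − 142·q₀² = 121 − 142 = -21.
  k = 1: m = 11, d = 21, a = ⌊(11 + 11)/21⌋ = 1; p/q = (1·11 + 1)/(1·1 + 0) = 12/1; p² − 142·q² = 144 − 142 = 2.
  k = 2: m = 10, d = 2, a = ⌊(11 + 10)/2⌋ = 10; p/q = (10·12 + 11)/(10·1 + 1) = 131/11; p² − 142·q² = 17161 − 17182 = -21.
  k = 3: m = 10, d = 21, a = ⌊(11 + 10)/21⌋ = 1; p/q = (1·131 + 12)/(1·11 + 1) = 143/12; p² − 142·q² = 20449 − 20448 = 1.
  The first convergent with p² − 142·q² = 1 gives the fundamental solution (x₁, y₁) = (143, 12).
Step 2: Apply the recurrence (x_{n+1}, y_{n+1}) = (x₁x_n + 142y₁y_n, x₁y_n + y₁x_n) repeatedly.
  From (x_1, y_1) = (143, 12): x_2 = 143·143 + 142·12·12 = 40897; y_2 = 143·12 + 12·143 = 3432.
  From (x_2, y_2) = (40897, 3432): x_3 = 143·40897 + 142·12·3432 = 11696399; y_3 = 143·3432 + 12·40897 = 981540.
  From (x_3, y_3) = (11696399, 981540): x_4 = 143·11696399 + 142·12·981540 = 3345129217; y_4 = 143·981540 + 12·11696399 = 280717008.
  From (x_4, y_4) = (3345129217, 280717008): x_5 = 143·3345129217 + 142·12·280717008 = 956695259663; y_5 = 143·280717008 + 12·3345129217 = 80284082748.
Step 3: Verify x_5² - 142·y_5² = 915265819861654994873569 - 915265819861654994873568 = 1 (should be 1). ✓

(x_1, y_1) = (143, 12); (x_5, y_5) = (956695259663, 80284082748).


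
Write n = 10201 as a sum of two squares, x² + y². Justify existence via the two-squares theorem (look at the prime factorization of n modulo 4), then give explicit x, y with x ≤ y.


Step 1: Factor n = 10201 = 101^2.
Step 2: Check the mod-4 condition on each prime factor: 101 ≡ 1 (mod 4), exponent 2.
All primes ≡ 3 (mod 4) appear to even exponent (or don't appear), so by the two-squares theorem n IS expressible as a sum of two squares.
Step 3: Build a representation. Here n = 101 · 101 is a product of primes ≡ 1 (mod 4). Each prime p ≡ 1 (mod 4) is itself a sum of two squares; find a² by testing p − a² for a perfect square:
  101: 101 − 1² = 100 = 10² ⇒ 101 = 1² + 10².
  Combine using the Brahmagupta–Fibonacci identity (a² + b²)(c² + d²) = (ac − bd)² + (ad + bc)² = (ac + bd)² + (ad − bc)²:
  101 · 101 = 10201: from (1² + 10²)(1² + 10²), take (1·1 − 10·10, 1·10 + 10·1) = (1 − 100, 10 + 10) = (-99, 20); dropping signs (only squares matter) gives (99, 20); check 99² + 20² = 9801 + 400 = 10201 ✓.
Step 4: Order so x ≤ y and verify: 20² + 99² = 400 + 9801 = 10201 = n. ✓

n = 10201 = 20² + 99² (one valid representation with x ≤ y).


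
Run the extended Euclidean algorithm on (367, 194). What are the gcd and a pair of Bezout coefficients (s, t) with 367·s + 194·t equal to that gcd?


Euclidean algorithm on (367, 194) — divide until remainder is 0:
  367 = 1 · 194 + 173
  194 = 1 · 173 + 21
  173 = 8 · 21 + 5
  21 = 4 · 5 + 1
  5 = 5 · 1 + 0
gcd(367, 194) = 1.
Track Bezout coefficients alongside the remainders: start with r₀ = 367 = a·1 + b·0 (s = 1, t = 0) and r₁ = 194 = a·0 + b·1 (s = 0, t = 1); each new remainder r_{k+1} = r_{k-1} − q_k·r_k inherits s_{k+1} = s_{k-1} − q_k·s_k, t_{k+1} = t_{k-1} − q_k·t_k, so r_k = a·s_k + b·t_k at every step:
  q = 1: r = 173, s = 1 − 1·0 = 1, t = 0 − 1·1 = -1  (check: 367·1 + 194·(-1) = 173)
  q = 1: r = 21, s = 0 − 1·1 = -1, t = 1 − 1·(-1) = 2  (check: 367·(-1) + 194·2 = 21)
  q = 8: r = 5, s = 1 − 8·(-1) = 9, t = -1 − 8·2 = -17  (check: 367·9 + 194·(-17) = 5)
  q = 4: r = 1, s = -1 − 4·9 = -37, t = 2 − 4·(-17) = 70  (check: 367·(-37) + 194·70 = 1)
The row with r = 1 (the gcd) gives the Bezout coefficients s = -37, t = 70.
Result: 367 · (-37) + 194 · (70) = 1.

gcd(367, 194) = 1; s = -37, t = 70 (check: 367·(-37) + 194·70 = 1).


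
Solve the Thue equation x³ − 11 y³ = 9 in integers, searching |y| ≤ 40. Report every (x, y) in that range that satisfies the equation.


The equation is x³ - 11y³ = 9. For fixed y, x³ = 11·y³ + 9, so a solution requires the RHS to be a perfect cube.
Strategy: iterate y from -40 to 40, compute RHS = 11·y³ + 9, and check whether it is a (positive or negative) perfect cube.
Check small values of y:
  y = 0: RHS = 9 is not a perfect cube.
  y = 1: RHS = 20 is not a perfect cube.
  y = -1: RHS = -2 is not a perfect cube.
  y = 2: RHS = 97 is not a perfect cube.
  y = -2: RHS = -79 is not a perfect cube.
  y = 3: RHS = 306 is not a perfect cube.
  y = -3: RHS = -288 is not a perfect cube.
Continuing the search up to |y| = 40 finds no solutions either.
No (x, y) in the scanned range satisfies the equation.

No integer solutions with |y| ≤ 40.


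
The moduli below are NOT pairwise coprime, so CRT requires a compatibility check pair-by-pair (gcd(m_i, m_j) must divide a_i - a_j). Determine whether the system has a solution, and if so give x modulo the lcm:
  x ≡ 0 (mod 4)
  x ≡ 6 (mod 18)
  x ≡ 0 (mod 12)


Moduli 4, 18, 12 are not pairwise coprime, so CRT works modulo lcm(m_i) when all pairwise compatibility conditions hold.
Pairwise compatibility: gcd(m_i, m_j) must divide a_i - a_j for every pair.
Merge one congruence at a time:
  Start: x ≡ 0 (mod 4).
  Combine with x ≡ 6 (mod 18): gcd(4, 18) = 2; 6 - 0 = 6, which IS divisible by 2, so compatible.
    Write x = 0 + 4·t and substitute into x ≡ 6 (mod 18): 4·t ≡ 6 − 0 = 6 (mod 18).
    Divide the congruence (and modulus) by g = 2: 2·t ≡ 3 (mod 9).
    The inverse of 2 mod 9 is 5 (since 2·5 = 10 = 1·9 + 1), so t ≡ 5·3 = 15 ≡ 6 (mod 9).
    Then x = 0 + 4·6 = 24, valid modulo lcm(4, 18) = 36: x ≡ 24 (mod 36).
  Combine with x ≡ 0 (mod 12): gcd(36, 12) = 12; 0 - 24 = -24, which IS divisible by 12, so compatible.
    Write x = 24 + 36·t and substitute into x ≡ 0 (mod 12): 36·t ≡ 0 − 24 = -24 (mod 12).
    Divide the congruence (and modulus) by g = 12: 3·t ≡ -2 (mod 1).
    Modulo 1 every t works; take t = 0.
    Then x = 24 + 36·0 = 24, valid modulo lcm(36, 12) = 36: x ≡ 24 (mod 36).
Verify: 24 mod 4 = 0, 24 mod 18 = 6, 24 mod 12 = 0.

x ≡ 24 (mod 36).


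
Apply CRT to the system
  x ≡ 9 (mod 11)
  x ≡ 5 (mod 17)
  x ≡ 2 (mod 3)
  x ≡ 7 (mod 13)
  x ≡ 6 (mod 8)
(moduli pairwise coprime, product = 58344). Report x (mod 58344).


Product of moduli M = 11 · 17 · 3 · 13 · 8 = 58344.
Merge one congruence at a time:
  Start: x ≡ 9 (mod 11).
  Combine with x ≡ 5 (mod 17); new modulus lcm = 187.
    Write x = 9 + 11·t and substitute into x ≡ 5 (mod 17): 11·t ≡ 5 − 9 = -4 (mod 17).
    Reduce coefficients mod 17: 11·t ≡ 13 (mod 17).
    The inverse of 11 mod 17 is 14 (since 11·14 = 154 = 9·17 + 1), so t ≡ 14·13 = 182 ≡ 12 (mod 17).
    Then x = 9 + 11·12 = 141, valid modulo lcm(11, 17) = 187: x ≡ 141 (mod 187).
  Combine with x ≡ 2 (mod 3); new modulus lcm = 561.
    Write x = 141 + 187·t and substitute into x ≡ 2 (mod 3): 187·t ≡ 2 − 141 = -139 (mod 3).
    Reduce coefficients mod 3: 1·t ≡ 2 (mod 3).
    So t ≡ 2 (mod 3).
    Then x = 141 + 187·2 = 515, valid modulo lcm(187, 3) = 561: x ≡ 515 (mod 561).
  Combine with x ≡ 7 (mod 13); new modulus lcm = 7293.
    Write x = 515 + 561·t and substitute into x ≡ 7 (mod 13): 561·t ≡ 7 − 515 = -508 (mod 13).
    Reduce coefficients mod 13: 2·t ≡ 12 (mod 13).
    The inverse of 2 mod 13 is 7 (since 2·7 = 14 = 1·13 + 1), so t ≡ 7·12 = 84 ≡ 6 (mod 13).
    Then x = 515 + 561·6 = 3881, valid modulo lcm(561, 13) = 7293: x ≡ 3881 (mod 7293).
  Combine with x ≡ 6 (mod 8); new modulus lcm = 58344.
    Write x = 3881 + 7293·t and substitute into x ≡ 6 (mod 8): 7293·t ≡ 6 − 3881 = -3875 (mod 8).
    Reduce coefficients mod 8: 5·t ≡ 5 (mod 8).
    The inverse of 5 mod 8 is 5 (since 5·5 = 25 = 3·8 + 1), so t ≡ 5·5 = 25 ≡ 1 (mod 8).
    Then x = 3881 + 7293·1 = 11174, valid modulo lcm(7293, 8) = 58344: x ≡ 11174 (mod 58344).
Verify against each original: 11174 mod 11 = 9, 11174 mod 17 = 5, 11174 mod 3 = 2, 11174 mod 13 = 7, 11174 mod 8 = 6.

x ≡ 11174 (mod 58344).


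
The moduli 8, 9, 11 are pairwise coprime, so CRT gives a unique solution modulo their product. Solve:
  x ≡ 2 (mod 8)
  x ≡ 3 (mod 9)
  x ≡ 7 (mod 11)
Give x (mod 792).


Moduli 8, 9, 11 are pairwise coprime; by CRT there is a unique solution modulo M = 8 · 9 · 11 = 792.
Solve pairwise, accumulating the modulus:
  Start with x ≡ 2 (mod 8).
  Combine with x ≡ 3 (mod 9): since gcd(8, 9) = 1, we get a unique residue mod 72.
    Write x = 2 + 8·t and substitute into x ≡ 3 (mod 9): 8·t ≡ 3 − 2 = 1 (mod 9).
    The inverse of 8 mod 9 is 8 (since 8·8 = 64 = 7·9 + 1), so t ≡ 8·1 = 8 ≡ 8 (mod 9).
    Then x = 2 + 8·8 = 66, valid modulo lcm(8, 9) = 72: x ≡ 66 (mod 72).
  Combine with x ≡ 7 (mod 11): since gcd(72, 11) = 1, we get a unique residue mod 792.
    Write x = 66 + 72·t and substitute into x ≡ 7 (mod 11): 72·t ≡ 7 − 66 = -59 (mod 11).
    Reduce coefficients mod 11: 6·t ≡ 7 (mod 11).
    The inverse of 6 mod 11 is 2 (since 6·2 = 12 = 1·11 + 1), so t ≡ 2·7 = 14 ≡ 3 (mod 11).
    Then x = 66 + 72·3 = 282, valid modulo lcm(72, 11) = 792: x ≡ 282 (mod 792).
Verify: 282 mod 8 = 2 ✓, 282 mod 9 = 3 ✓, 282 mod 11 = 7 ✓.

x ≡ 282 (mod 792).


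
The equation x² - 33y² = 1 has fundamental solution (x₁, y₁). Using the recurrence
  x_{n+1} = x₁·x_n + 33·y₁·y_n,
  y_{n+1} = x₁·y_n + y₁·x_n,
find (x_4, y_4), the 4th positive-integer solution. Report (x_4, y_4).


Step 1: Find the fundamental solution (x₁, y₁) of x² - 33y² = 1.
  Expand √33 as a continued fraction. a₀ = ⌊√33⌋ = 5; iterate m_{k+1} = d_k·a_k − m_k, d_{k+1} = (33 − m_{k+1}²)/d_k, a_{k+1} = ⌊(a₀ + m_{k+1})/d_{k+1}⌋ (starting m₀ = 0, d₀ = 1), with convergents p_k = a_k·p_{k-1} + p_{k-2}, q_k = a_k·q_{k-1} + q_{k-2} (p₋₁ = 1, q₋₁ = 0):
  k = 0: a₀ = 5; p₀/q₀ = 5/1; p₀² − 33·q₀² = 25 − 33 = -8.
  k = 1: m = 5, d = 8, a = ⌊(5 + 5)/8⌋ = 1; p/q = (1·5 + 1)/(1·1 + 0) = 6/1; p² − 33·q² = 36 − 33 = 3.
  k = 2: m = 3, d = 3, a = ⌊(5 + 3)/3⌋ = 2; p/q = (2·6 + 5)/(2·1 + 1) = 17/3; p² − 33·q² = 289 − 297 = -8.
  k = 3: m = 3, d = 8, a = ⌊(5 + 3)/8⌋ = 1; p/q = (1·17 + 6)/(1·3 + 1) = 23/4; p² − 33·q² = 529 − 528 = 1.
  The first convergent with p² − 33·q² = 1 gives the fundamental solution (x₁, y₁) = (23, 4).
Step 2: Apply the recurrence (x_{n+1}, y_{n+1}) = (x₁x_n + 33y₁y_n, x₁y_n + y₁x_n) repeatedly.
  From (x_1, y_1) = (23, 4): x_2 = 23·23 + 33·4·4 = 1057; y_2 = 23·4 + 4·23 = 184.
  From (x_2, y_2) = (1057, 184): x_3 = 23·1057 + 33·4·184 = 48599; y_3 = 23·184 + 4·1057 = 8460.
  From (x_3, y_3) = (48599, 8460): x_4 = 23·48599 + 33·4·8460 = 2234497; y_4 = 23·8460 + 4·48599 = 388976.
Step 3: Verify x_4² - 33·y_4² = 4992976843009 - 4992976843008 = 1 (should be 1). ✓

(x_1, y_1) = (23, 4); (x_4, y_4) = (2234497, 388976).


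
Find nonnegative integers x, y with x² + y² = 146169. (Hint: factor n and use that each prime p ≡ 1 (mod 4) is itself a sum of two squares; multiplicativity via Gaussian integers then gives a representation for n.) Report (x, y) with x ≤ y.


Step 1: Factor n = 146169 = 3^2 · 109 · 149.
Step 2: Check the mod-4 condition on each prime factor: 3 ≡ 3 (mod 4), exponent 2 (must be even); 109 ≡ 1 (mod 4), exponent 1; 149 ≡ 1 (mod 4), exponent 1.
All primes ≡ 3 (mod 4) appear to even exponent (or don't appear), so by the two-squares theorem n IS expressible as a sum of two squares.
Step 3: Build a representation. Group n = k² · m with k = 3 and m = 109 · 149 = 16241 (a product of primes ≡ 1 (mod 4)); a representation of m scales to one of n via (k·x)² + (k·y)² = k²(x² + y²). Each prime p ≡ 1 (mod 4) is itself a sum of two squares; find a² by testing p − a² for a perfect square:
  109: 109 − 1² = 108, 109 − 2² = 105, 109 − 3² = 100 = 10² ⇒ 109 = 3² + 10².
  149: 149 − 1² = 148, 149 − 2² = 145, 149 − 3² = 140, 149 − 4² = 133, 149 − 5² = 124, 149 − 6² = 113, 149 − 7² = 100 = 10² ⇒ 149 = 7² + 10².
  Combine using the Brahmagupta–Fibonacci identity (a² + b²)(c² + d²) = (ac − bd)² + (ad + bc)² = (ac + bd)² + (ad − bc)²:
  109 · 149 = 16241: from (3² + 10²)(7² + 10²), take (3·7 − 10·10, 3·10 + 10·7) = (21 − 100, 30 + 70) = (-79, 100); dropping signs (only squares matter) gives (79, 100); check 79² + 100² = 6241 + 10000 = 16241 ✓.
  Scale by k = 3: (3·79, 3·100) = (237, 300).
Step 4: Order so x ≤ y and verify: 237² + 300² = 56169 + 90000 = 146169 = n. ✓

n = 146169 = 237² + 300² (one valid representation with x ≤ y).


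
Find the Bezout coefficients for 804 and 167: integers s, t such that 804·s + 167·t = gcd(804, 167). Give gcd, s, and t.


Euclidean algorithm on (804, 167) — divide until remainder is 0:
  804 = 4 · 167 + 136
  167 = 1 · 136 + 31
  136 = 4 · 31 + 12
  31 = 2 · 12 + 7
  12 = 1 · 7 + 5
  7 = 1 · 5 + 2
  5 = 2 · 2 + 1
  2 = 2 · 1 + 0
gcd(804, 167) = 1.
Track Bezout coefficients alongside the remainders: start with r₀ = 804 = a·1 + b·0 (s = 1, t = 0) and r₁ = 167 = a·0 + b·1 (s = 0, t = 1); each new remainder r_{k+1} = r_{k-1} − q_k·r_k inherits s_{k+1} = s_{k-1} − q_k·s_k, t_{k+1} = t_{k-1} − q_k·t_k, so r_k = a·s_k + b·t_k at every step:
  q = 4: r = 136, s = 1 − 4·0 = 1, t = 0 − 4·1 = -4  (check: 804·1 + 167·(-4) = 136)
  q = 1: r = 31, s = 0 − 1·1 = -1, t = 1 − 1·(-4) = 5  (check: 804·(-1) + 167·5 = 31)
  q = 4: r = 12, s = 1 − 4·(-1) = 5, t = -4 − 4·5 = -24  (check: 804·5 + 167·(-24) = 12)
  q = 2: r = 7, s = -1 − 2·5 = -11, t = 5 − 2·(-24) = 53  (check: 804·(-11) + 167·53 = 7)
  q = 1: r = 5, s = 5 − 1·(-11) = 16, t = -24 − 1·53 = -77  (check: 804·16 + 167·(-77) = 5)
  q = 1: r = 2, s = -11 − 1·16 = -27, t = 53 − 1·(-77) = 130  (check: 804·(-27) + 167·130 = 2)
  q = 2: r = 1, s = 16 − 2·(-27) = 70, t = -77 − 2·130 = -337  (check: 804·70 + 167·(-337) = 1)
The row with r = 1 (the gcd) gives the Bezout coefficients s = 70, t = -337.
Result: 804 · (70) + 167 · (-337) = 1.

gcd(804, 167) = 1; s = 70, t = -337 (check: 804·70 + 167·(-337) = 1).


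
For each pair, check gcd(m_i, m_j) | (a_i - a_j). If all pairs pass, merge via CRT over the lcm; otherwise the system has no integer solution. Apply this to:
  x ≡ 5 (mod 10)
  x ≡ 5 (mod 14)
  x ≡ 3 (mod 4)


Moduli 10, 14, 4 are not pairwise coprime, so CRT works modulo lcm(m_i) when all pairwise compatibility conditions hold.
Pairwise compatibility: gcd(m_i, m_j) must divide a_i - a_j for every pair.
Merge one congruence at a time:
  Start: x ≡ 5 (mod 10).
  Combine with x ≡ 5 (mod 14): gcd(10, 14) = 2; 5 - 5 = 0, which IS divisible by 2, so compatible.
    Write x = 5 + 10·t and substitute into x ≡ 5 (mod 14): 10·t ≡ 5 − 5 = 0 (mod 14).
    Divide the congruence (and modulus) by g = 2: 5·t ≡ 0 (mod 7).
    The inverse of 5 mod 7 is 3 (since 5·3 = 15 = 2·7 + 1), so t ≡ 3·0 = 0 ≡ 0 (mod 7).
    Then x = 5 + 10·0 = 5, valid modulo lcm(10, 14) = 70: x ≡ 5 (mod 70).
  Combine with x ≡ 3 (mod 4): gcd(70, 4) = 2; 3 - 5 = -2, which IS divisible by 2, so compatible.
    Write x = 5 + 70·t and substitute into x ≡ 3 (mod 4): 70·t ≡ 3 − 5 = -2 (mod 4).
    Divide the congruence (and modulus) by g = 2: 35·t ≡ -1 (mod 2).
    Reduce coefficients mod 2: 1·t ≡ 1 (mod 2).
    So t ≡ 1 (mod 2).
    Then x = 5 + 70·1 = 75, valid modulo lcm(70, 4) = 140: x ≡ 75 (mod 140).
Verify: 75 mod 10 = 5, 75 mod 14 = 5, 75 mod 4 = 3.

x ≡ 75 (mod 140).
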